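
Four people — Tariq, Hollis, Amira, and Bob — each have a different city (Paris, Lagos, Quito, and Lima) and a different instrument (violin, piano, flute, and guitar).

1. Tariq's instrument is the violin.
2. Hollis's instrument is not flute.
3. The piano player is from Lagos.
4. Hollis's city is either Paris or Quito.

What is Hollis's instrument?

guitar

Clue 1 rules out violin for Hollis's instrument.
With clues 1–2, flute is impossible for Hollis's instrument.
With clues 1–4, piano is impossible for Hollis's instrument.
That leaves guitar.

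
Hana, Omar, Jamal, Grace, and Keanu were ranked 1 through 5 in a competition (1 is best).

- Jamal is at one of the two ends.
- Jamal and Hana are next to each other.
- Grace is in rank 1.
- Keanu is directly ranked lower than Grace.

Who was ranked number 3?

With clue 1, Jamal is ruled out for rank 3.
With clues 1–2, Hana is ruled out for rank 3.
With clues 1–3, Grace is ruled out for rank 3.
With clues 1–4, Keanu is ruled out for rank 3.
So rank 3 is Omar.

Omar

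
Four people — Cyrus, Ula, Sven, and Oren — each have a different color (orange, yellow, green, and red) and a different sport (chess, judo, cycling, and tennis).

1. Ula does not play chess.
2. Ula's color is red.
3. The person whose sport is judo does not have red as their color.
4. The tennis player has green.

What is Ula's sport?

Clue 1 rules out chess for Ula's sport.
With clues 1–3, judo is impossible for Ula's sport.
With clues 1–4, tennis is impossible for Ula's sport.
That leaves cycling.

cycling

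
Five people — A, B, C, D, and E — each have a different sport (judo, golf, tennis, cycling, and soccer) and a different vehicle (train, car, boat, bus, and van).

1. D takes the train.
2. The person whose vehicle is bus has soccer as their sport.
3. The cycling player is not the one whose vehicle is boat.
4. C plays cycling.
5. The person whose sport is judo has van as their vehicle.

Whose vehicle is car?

C

Clue 1 rules out D for the one with vehicle car.
With clues 1–5, A, B, and E are impossible for the one with vehicle car.
That leaves C.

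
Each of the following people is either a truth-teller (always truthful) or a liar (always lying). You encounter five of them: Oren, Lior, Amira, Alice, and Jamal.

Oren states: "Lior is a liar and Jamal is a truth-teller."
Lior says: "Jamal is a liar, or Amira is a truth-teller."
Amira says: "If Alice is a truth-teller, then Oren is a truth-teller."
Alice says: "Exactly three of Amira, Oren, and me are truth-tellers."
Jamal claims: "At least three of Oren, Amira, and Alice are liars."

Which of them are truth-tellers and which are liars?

Consider Oren. Suppose Oren is a truth-teller.
Then no assignment of the remaining roles makes every statement match its speaker's type — contradiction.
So Oren is a liar.
With that fixed, Alice's statement is false, so Alice is a liar.
With that fixed, Amira's statement is true, so Amira is a truth-teller.
With that fixed, Jamal's statement is false, so Jamal is a liar.
With that fixed, Lior's statement is true, so Lior is a truth-teller.

Oren: liar, Lior: truth-teller, Amira: truth-teller, Alice: liar, Jamal: liar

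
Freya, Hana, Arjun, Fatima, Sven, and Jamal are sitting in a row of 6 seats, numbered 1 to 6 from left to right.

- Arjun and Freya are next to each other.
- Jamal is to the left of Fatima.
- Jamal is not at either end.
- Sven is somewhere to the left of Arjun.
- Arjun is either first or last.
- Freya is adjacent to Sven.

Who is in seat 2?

Jamal

With clues 1–3, Fatima is ruled out for seat 2.
With clues 1–5, Arjun and Freya are ruled out for seat 2.
With clues 1–6, Hana and Sven are ruled out for seat 2.
So seat 2 is Jamal.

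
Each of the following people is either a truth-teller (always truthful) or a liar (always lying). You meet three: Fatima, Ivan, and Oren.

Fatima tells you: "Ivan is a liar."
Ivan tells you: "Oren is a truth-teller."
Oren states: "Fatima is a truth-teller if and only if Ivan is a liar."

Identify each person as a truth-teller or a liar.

Fatima: liar, Ivan: truth-teller, Oren: truth-teller

Consider Fatima. Suppose Fatima is a truth-teller.
Then no assignment of the remaining roles makes every statement match its speaker's type — contradiction.
So Fatima is a liar.
Consider Ivan. Suppose Ivan is a liar.
Then Fatima's statement comes out true, contradicting Fatima being a liar.
So Ivan is a truth-teller.
With that fixed, Oren's statement is true, so Oren is a truth-teller.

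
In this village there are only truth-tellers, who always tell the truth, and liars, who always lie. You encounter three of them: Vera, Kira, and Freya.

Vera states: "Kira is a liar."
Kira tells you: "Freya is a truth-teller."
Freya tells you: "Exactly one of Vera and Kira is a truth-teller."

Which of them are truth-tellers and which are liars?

Consider Vera. Suppose Vera is a truth-teller.
Then no assignment of the remaining roles makes every statement match its speaker's type — contradiction.
So Vera is a liar.
Consider Kira. Suppose Kira is a liar.
Then Vera's statement comes out true, contradicting Vera being a liar.
So Kira is a truth-teller.
With that fixed, Freya's statement is true, so Freya is a truth-teller.

Vera: liar, Kira: truth-teller, Freya: truth-teller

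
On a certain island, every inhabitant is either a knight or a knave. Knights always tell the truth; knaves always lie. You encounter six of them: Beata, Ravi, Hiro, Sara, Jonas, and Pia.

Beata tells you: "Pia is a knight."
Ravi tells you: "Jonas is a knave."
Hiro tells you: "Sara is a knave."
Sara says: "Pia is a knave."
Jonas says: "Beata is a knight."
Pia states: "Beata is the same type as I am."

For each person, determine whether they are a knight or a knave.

Beata: knight, Ravi: knave, Hiro: knight, Sara: knave, Jonas: knight, Pia: knight

Consider Beata. Suppose Beata is a knave.
Then whichever role Pia has, Pia's statement has the wrong truth value — contradiction.
So Beata is a knight.
With that fixed, Jonas's statement is true, so Jonas is a knight.
With that fixed, Ravi's statement is false, so Ravi is a knave.
Consider Hiro. Suppose Hiro is a knave.
Then no assignment of the remaining roles makes every statement match its speaker's type — contradiction.
So Hiro is a knight.
Consider Sara. Suppose Sara is a knight.
Then Hiro's statement comes out false, contradicting Hiro being a knight.
So Sara is a knave.
Consider Pia. Suppose Pia is a knave.
Then Beata's statement comes out false, contradicting Beata being a knight.
So Pia is a knight.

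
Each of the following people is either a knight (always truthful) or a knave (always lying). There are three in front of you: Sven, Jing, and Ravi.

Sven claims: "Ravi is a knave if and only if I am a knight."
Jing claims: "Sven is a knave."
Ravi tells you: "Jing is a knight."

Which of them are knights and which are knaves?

Consider Sven. Suppose Sven is a knave.
Then no assignment of the remaining roles makes every statement match its speaker's type — contradiction.
So Sven is a knight.
With that fixed, Jing's statement is false, so Jing is a knave.
With that fixed, Ravi's statement is false, so Ravi is a knave.

Sven: knight, Jing: knave, Ravi: knave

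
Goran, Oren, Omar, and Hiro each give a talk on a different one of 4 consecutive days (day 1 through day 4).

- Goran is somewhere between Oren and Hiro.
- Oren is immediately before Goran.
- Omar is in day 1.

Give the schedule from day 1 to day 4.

Omar, Oren, Goran, Hiro

From clue 1: Goran is in {2,3}.
From clues 1–3: Omar → day 1, Oren → day 2, Goran → day 3, Hiro → day 4.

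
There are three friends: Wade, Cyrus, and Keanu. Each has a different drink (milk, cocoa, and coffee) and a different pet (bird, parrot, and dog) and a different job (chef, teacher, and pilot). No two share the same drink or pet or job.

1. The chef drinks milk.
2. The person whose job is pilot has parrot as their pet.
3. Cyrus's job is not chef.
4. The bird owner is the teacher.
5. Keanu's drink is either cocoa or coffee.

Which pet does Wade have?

dog

With clues 1–5, bird and parrot are impossible for Wade's pet.
That leaves dog.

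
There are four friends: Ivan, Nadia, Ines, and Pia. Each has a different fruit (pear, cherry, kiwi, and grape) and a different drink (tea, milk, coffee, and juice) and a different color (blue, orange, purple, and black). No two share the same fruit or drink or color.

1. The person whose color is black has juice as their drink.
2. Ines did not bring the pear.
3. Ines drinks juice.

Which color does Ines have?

With clues 1–3, blue, orange, and purple are impossible for Ines's color.
That leaves black.

black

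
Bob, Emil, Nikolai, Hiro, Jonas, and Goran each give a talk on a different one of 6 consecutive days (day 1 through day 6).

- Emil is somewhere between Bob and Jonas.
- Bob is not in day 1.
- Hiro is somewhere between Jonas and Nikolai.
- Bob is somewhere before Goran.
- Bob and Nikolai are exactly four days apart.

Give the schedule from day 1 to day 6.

Nikolai, Hiro, Jonas, Emil, Bob, Goran

From clue 1: Emil is in {2,3,4,5}.
From clues 1–4: Bob is in {2,3,4,5}.
From clues 1–5: Nikolai → day 1, Hiro → day 2, Jonas → day 3, Emil → day 4, Bob → day 5, Goran → day 6.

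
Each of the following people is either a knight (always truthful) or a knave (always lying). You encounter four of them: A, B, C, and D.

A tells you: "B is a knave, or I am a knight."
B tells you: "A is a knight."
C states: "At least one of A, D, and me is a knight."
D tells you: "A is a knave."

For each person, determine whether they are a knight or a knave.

A: knight, B: knight, C: knight, D: knave

Consider A. Suppose A is a knave.
Then no assignment of the remaining roles makes every statement match its speaker's type — contradiction.
So A is a knight.
With that fixed, B's statement is true, so B is a knight.
With that fixed, C's statement is true, so C is a knight.
With that fixed, D's statement is false, so D is a knave.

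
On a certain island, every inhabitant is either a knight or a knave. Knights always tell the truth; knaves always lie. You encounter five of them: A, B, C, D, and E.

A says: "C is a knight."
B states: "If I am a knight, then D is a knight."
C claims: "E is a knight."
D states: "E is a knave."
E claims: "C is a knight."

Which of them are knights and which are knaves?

A: knave, B: knight, C: knave, D: knight, E: knave

Consider A. Suppose A is a knight.
Then no assignment of the remaining roles makes every statement match its speaker's type — contradiction.
So A is a knave.
Consider B. Suppose B is a knave.
Then B's own statement would have to be false, but it can't be — contradiction.
So B is a knight.
Consider C. Suppose C is a knight.
Then A's statement comes out true, contradicting A being a knave.
So C is a knave.
With that fixed, E's statement is false, so E is a knave.
With that fixed, D's statement is true, so D is a knight.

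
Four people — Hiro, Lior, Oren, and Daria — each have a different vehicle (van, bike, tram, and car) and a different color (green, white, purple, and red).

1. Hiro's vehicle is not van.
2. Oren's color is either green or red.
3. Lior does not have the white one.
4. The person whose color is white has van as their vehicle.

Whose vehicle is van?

Daria

Clue 1 rules out Hiro for the one with vehicle van.
With clues 1–4, Lior and Oren are impossible for the one with vehicle van.
That leaves Daria.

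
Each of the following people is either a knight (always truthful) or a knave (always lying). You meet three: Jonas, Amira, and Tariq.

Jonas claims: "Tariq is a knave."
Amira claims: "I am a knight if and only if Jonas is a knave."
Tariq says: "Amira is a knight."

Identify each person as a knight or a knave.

Jonas: knave, Amira: knight, Tariq: knight

Consider Jonas. Suppose Jonas is a knight.
Then whichever role Amira has, Amira's statement has the wrong truth value — contradiction.
So Jonas is a knave.
Consider Amira. Suppose Amira is a knave.
Then no assignment of the remaining roles makes every statement match its speaker's type — contradiction.
So Amira is a knight.
With that fixed, Tariq's statement is true, so Tariq is a knight.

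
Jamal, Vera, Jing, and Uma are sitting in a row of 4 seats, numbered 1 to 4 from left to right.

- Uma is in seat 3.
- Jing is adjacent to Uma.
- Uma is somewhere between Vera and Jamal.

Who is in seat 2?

Jing

With clue 1, Uma is ruled out for seat 2.
With clues 1–3, Jamal and Vera are ruled out for seat 2.
So seat 2 is Jing.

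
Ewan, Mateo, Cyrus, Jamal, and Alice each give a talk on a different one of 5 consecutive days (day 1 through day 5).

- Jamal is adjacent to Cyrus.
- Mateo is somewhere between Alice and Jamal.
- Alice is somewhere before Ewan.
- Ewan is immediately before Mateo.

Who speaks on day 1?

With clues 1–2, Mateo is ruled out for day 1.
With clues 1–3, Ewan is ruled out for day 1.
With clues 1–4, Cyrus and Jamal are ruled out for day 1.
So day 1 is Alice.

Alice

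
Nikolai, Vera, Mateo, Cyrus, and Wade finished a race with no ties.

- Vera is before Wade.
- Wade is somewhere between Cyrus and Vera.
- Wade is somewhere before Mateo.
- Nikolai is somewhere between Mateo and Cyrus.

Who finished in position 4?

With clues 1–2, Vera is ruled out for place 4.
With clues 1–3, Wade is ruled out for place 4.
With clues 1–4, Cyrus and Mateo are ruled out for place 4.
So place 4 is Nikolai.

Nikolai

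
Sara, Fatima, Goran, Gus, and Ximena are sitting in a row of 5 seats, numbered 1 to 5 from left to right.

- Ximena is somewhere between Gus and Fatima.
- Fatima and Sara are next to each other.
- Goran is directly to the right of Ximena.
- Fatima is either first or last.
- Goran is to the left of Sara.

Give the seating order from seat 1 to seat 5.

Gus, Ximena, Goran, Sara, Fatima

From clue 1: Ximena is in {2,3,4}.
From clues 1–3: Goran is in {3,4}.
From clues 1–4: Sara is in {2,4}.
From clues 1–5: Gus → seat 1, Ximena → seat 2, Goran → seat 3, Sara → seat 4, Fatima → seat 5.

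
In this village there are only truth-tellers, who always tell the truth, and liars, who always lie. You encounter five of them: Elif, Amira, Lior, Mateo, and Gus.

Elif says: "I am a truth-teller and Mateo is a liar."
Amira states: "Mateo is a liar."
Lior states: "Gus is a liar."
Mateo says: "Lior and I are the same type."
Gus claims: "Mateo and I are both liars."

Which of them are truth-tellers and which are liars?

Elif: liar, Amira: liar, Lior: truth-teller, Mateo: truth-teller, Gus: liar

Consider Elif. Suppose Elif is a truth-teller.
Then no assignment of the remaining roles makes every statement match its speaker's type — contradiction.
So Elif is a liar.
Consider Amira. Suppose Amira is a truth-teller.
Then no assignment of the remaining roles makes every statement match its speaker's type — contradiction.
So Amira is a liar.
Consider Lior. Suppose Lior is a liar.
Then whichever role Mateo has, Mateo's statement has the wrong truth value — contradiction.
So Lior is a truth-teller.
Consider Mateo. Suppose Mateo is a liar.
Then Amira's statement comes out true, contradicting Amira being a liar.
So Mateo is a truth-teller.
With that fixed, Gus's statement is false, so Gus is a liar.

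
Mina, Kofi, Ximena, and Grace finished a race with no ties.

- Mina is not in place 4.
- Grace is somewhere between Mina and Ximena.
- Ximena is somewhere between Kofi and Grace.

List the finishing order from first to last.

Mina, Grace, Ximena, Kofi

From clue 1: Mina is in {1,2,3}.
From clues 1–2: Grace is in {2,3}.
From clues 1–3: Mina → place 1, Grace → place 2, Ximena → place 3, Kofi → place 4.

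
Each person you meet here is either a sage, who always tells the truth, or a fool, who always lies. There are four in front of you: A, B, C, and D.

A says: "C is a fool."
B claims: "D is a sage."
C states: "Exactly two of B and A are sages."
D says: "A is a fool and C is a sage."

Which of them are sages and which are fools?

A: sage, B: fool, C: fool, D: fool

Consider A. Suppose A is a fool.
Then no assignment of the remaining roles makes every statement match its speaker's type — contradiction.
So A is a sage.
With that fixed, D's statement is false, so D is a fool.
With that fixed, B's statement is false, so B is a fool.
With that fixed, C's statement is false, so C is a fool.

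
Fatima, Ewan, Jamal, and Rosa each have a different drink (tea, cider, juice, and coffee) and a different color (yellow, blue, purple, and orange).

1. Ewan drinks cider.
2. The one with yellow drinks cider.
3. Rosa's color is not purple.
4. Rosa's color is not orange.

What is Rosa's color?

blue

With clues 1–2, yellow is impossible for Rosa's color.
With clues 1–3, purple is impossible for Rosa's color.
With clues 1–4, orange is impossible for Rosa's color.
That leaves blue.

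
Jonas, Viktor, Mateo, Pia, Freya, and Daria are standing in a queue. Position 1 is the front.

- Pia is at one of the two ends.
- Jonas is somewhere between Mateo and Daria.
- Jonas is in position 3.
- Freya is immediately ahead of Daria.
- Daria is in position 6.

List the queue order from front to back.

From clue 1: Pia is in {1,6}.
From clues 1–3: Jonas → position 3.
From clues 1–4: Pia is in {1,6}.
From clues 1–5: Pia → position 1, Mateo → position 2, Viktor → position 4, Freya → position 5, Daria → position 6.

Pia, Mateo, Jonas, Viktor, Freya, Daria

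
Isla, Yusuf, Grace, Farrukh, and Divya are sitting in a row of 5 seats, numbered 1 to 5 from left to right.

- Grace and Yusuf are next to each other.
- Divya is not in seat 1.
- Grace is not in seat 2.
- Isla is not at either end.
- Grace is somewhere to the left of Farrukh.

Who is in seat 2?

With clues 1–3, Grace is ruled out for seat 2.
With clues 1–4, Farrukh is ruled out for seat 2.
With clues 1–5, Divya and Isla are ruled out for seat 2.
So seat 2 is Yusuf.

Yusuf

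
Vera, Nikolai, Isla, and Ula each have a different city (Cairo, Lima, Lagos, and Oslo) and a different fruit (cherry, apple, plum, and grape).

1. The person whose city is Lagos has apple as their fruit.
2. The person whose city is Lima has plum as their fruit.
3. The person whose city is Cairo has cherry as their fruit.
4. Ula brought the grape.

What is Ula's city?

Oslo

With clues 1–4, Cairo, Lagos, and Lima are impossible for Ula's city.
That leaves Oslo.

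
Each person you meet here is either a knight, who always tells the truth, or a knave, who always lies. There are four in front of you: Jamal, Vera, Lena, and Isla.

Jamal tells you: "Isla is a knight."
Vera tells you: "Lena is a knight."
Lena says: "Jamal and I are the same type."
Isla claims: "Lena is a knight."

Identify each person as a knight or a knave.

Consider Jamal. Suppose Jamal is a knave.
Then whichever role Lena has, Lena's statement has the wrong truth value — contradiction.
So Jamal is a knight.
Consider Vera. Suppose Vera is a knave.
Then no assignment of the remaining roles makes every statement match its speaker's type — contradiction.
So Vera is a knight.
Consider Lena. Suppose Lena is a knave.
Then Vera's statement comes out false, contradicting Vera being a knight.
So Lena is a knight.
With that fixed, Isla's statement is true, so Isla is a knight.

Jamal: knight, Vera: knight, Lena: knight, Isla: knight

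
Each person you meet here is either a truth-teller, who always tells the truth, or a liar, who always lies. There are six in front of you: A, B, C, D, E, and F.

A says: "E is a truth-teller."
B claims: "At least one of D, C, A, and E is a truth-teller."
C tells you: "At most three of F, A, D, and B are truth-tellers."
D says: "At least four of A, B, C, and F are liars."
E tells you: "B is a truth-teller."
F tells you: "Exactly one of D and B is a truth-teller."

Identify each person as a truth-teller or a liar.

Consider A. Suppose A is a liar.
Then no assignment of the remaining roles makes every statement match its speaker's type — contradiction.
So A is a truth-teller.
With that fixed, B's statement is true, so B is a truth-teller.
With that fixed, D's statement is false, so D is a liar.
With that fixed, E's statement is true, so E is a truth-teller.
With that fixed, F's statement is true, so F is a truth-teller.
With that fixed, C's statement is true, so C is a truth-teller.

A: truth-teller, B: truth-teller, C: truth-teller, D: liar, E: truth-teller, F: truth-teller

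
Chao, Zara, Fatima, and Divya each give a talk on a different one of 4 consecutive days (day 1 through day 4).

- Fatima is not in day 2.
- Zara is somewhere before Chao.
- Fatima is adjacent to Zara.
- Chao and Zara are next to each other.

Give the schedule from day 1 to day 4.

From clue 1: Fatima is in {1,3,4}.
From clues 1–2: Chao is in {2,3,4}.
From clues 1–3: Zara → day 2.
From clues 1–4: Fatima → day 1, Chao → day 3, Divya → day 4.

Fatima, Zara, Chao, Divya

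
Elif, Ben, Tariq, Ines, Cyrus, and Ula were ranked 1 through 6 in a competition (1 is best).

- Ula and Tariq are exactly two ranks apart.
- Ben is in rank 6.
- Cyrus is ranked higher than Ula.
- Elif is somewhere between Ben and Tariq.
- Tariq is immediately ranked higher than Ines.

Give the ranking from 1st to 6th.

Cyrus, Tariq, Ines, Ula, Elif, Ben

From clues 1–2: Ben → rank 6.
From clues 1–3: Cyrus is in {1,2,3,4}.
From clues 1–4: Elif is in {3,4,5}.
From clues 1–5: Cyrus → rank 1, Tariq → rank 2, Ines → rank 3, Ula → rank 4, Elif → rank 5.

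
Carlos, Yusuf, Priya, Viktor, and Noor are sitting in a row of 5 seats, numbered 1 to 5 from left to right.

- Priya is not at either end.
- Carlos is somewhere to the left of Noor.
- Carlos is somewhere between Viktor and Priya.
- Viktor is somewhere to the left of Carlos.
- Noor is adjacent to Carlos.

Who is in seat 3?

Noor

With clues 1–3, Viktor is ruled out for seat 3.
With clues 1–5, Carlos, Priya, and Yusuf are ruled out for seat 3.
So seat 3 is Noor.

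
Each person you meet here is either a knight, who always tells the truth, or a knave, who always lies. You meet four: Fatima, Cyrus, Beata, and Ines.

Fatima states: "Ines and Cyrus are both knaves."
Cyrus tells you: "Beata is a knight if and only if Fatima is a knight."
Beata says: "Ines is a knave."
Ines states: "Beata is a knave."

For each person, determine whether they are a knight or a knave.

Consider Fatima. Suppose Fatima is a knight.
Then no assignment of the remaining roles makes every statement match its speaker's type — contradiction.
So Fatima is a knave.
Consider Cyrus. Suppose Cyrus is a knave.
Then no assignment of the remaining roles makes every statement match its speaker's type — contradiction.
So Cyrus is a knight.
Consider Beata. Suppose Beata is a knight.
Then Cyrus's statement comes out false, contradicting Cyrus being a knight.
So Beata is a knave.
With that fixed, Ines's statement is true, so Ines is a knight.

Fatima: knave, Cyrus: knight, Beata: knave, Ines: knight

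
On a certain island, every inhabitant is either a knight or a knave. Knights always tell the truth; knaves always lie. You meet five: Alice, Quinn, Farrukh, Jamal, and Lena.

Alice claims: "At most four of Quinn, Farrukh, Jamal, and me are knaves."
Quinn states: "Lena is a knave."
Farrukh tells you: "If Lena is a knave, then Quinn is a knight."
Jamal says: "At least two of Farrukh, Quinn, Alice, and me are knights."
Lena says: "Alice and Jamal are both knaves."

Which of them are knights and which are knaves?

Regardless of anyone's role, Alice's statement is true, so Alice is a knight.
With that fixed, Lena's statement is false, so Lena is a knave.
With that fixed, Quinn's statement is true, so Quinn is a knight.
With that fixed, Farrukh's statement is true, so Farrukh is a knight.
With that fixed, Jamal's statement is true, so Jamal is a knight.

Alice: knight, Quinn: knight, Farrukh: knight, Jamal: knight, Lena: knave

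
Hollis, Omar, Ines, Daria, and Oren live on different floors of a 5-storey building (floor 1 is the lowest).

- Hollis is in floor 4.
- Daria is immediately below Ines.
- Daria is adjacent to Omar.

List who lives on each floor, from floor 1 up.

From clue 1: Hollis → floor 4.
From clues 1–2: Ines is in {2,3}.
From clues 1–3: Omar → floor 1, Daria → floor 2, Ines → floor 3, Oren → floor 5.

Omar, Daria, Ines, Hollis, Oren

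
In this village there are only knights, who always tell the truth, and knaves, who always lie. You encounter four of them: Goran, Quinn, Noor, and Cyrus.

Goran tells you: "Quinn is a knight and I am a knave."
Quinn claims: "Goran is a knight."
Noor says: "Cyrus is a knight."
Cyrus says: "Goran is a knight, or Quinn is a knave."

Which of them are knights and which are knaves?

Goran: knave, Quinn: knave, Noor: knight, Cyrus: knight

Consider Goran. Suppose Goran is a knight.
Then Goran's own statement would have to be true, but it can't be — contradiction.
So Goran is a knave.
With that fixed, Quinn's statement is false, so Quinn is a knave.
With that fixed, Cyrus's statement is true, so Cyrus is a knight.
With that fixed, Noor's statement is true, so Noor is a knight.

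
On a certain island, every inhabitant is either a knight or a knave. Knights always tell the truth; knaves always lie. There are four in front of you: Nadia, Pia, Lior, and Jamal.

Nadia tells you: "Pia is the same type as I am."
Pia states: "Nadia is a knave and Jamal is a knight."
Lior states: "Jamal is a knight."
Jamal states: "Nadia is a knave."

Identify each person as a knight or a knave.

Consider Nadia. Suppose Nadia is a knight.
Then no assignment of the remaining roles makes every statement match its speaker's type — contradiction.
So Nadia is a knave.
With that fixed, Jamal's statement is true, so Jamal is a knight.
With that fixed, Pia's statement is true, so Pia is a knight.
With that fixed, Lior's statement is true, so Lior is a knight.

Nadia: knave, Pia: knight, Lior: knight, Jamal: knight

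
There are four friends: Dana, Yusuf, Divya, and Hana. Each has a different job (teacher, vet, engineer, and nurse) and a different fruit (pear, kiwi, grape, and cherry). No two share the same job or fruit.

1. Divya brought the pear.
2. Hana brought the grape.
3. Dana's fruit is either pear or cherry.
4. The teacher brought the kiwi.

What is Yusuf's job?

With clues 1–4, engineer, nurse, and vet are impossible for Yusuf's job.
That leaves teacher.

teacher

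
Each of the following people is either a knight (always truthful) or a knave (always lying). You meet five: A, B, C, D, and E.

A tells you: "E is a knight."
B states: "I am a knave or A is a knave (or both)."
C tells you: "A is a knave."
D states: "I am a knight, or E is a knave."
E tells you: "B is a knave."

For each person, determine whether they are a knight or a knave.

A: knave, B: knight, C: knight, D: knight, E: knave

Consider A. Suppose A is a knight.
Then whichever role B has, B's statement has the wrong truth value — contradiction.
So A is a knave.
With that fixed, B's statement is true, so B is a knight.
With that fixed, C's statement is true, so C is a knight.
With that fixed, E's statement is false, so E is a knave.
With that fixed, D's statement is true, so D is a knight.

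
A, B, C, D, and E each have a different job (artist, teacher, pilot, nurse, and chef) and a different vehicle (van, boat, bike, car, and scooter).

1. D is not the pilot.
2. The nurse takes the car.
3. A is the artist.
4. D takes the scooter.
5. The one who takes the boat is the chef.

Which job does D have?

Clue 1 rules out pilot for D's job.
With clues 1–3, artist is impossible for D's job.
With clues 1–4, nurse is impossible for D's job.
With clues 1–5, chef is impossible for D's job.
That leaves teacher.

teacher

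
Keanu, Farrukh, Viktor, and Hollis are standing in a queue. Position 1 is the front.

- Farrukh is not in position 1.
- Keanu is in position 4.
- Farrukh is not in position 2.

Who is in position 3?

With clues 1–2, Keanu is ruled out for position 3.
With clues 1–3, Hollis and Viktor are ruled out for position 3.
So position 3 is Farrukh.

Farrukh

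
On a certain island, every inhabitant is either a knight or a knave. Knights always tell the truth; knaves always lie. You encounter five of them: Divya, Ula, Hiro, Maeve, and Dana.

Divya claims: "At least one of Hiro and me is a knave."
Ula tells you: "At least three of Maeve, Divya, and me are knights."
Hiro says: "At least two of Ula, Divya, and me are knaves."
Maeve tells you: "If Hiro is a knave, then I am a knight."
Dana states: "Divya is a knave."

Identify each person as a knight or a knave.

Divya: knight, Ula: knight, Hiro: knave, Maeve: knight, Dana: knave

Consider Divya. Suppose Divya is a knave.
Then Divya's own statement would have to be false, but it can't be — contradiction.
So Divya is a knight.
With that fixed, Dana's statement is false, so Dana is a knave.
Consider Ula. Suppose Ula is a knave.
Then whichever role Hiro has, Hiro's statement has the wrong truth value — contradiction.
So Ula is a knight.
With that fixed, Hiro's statement is false, so Hiro is a knave.
Consider Maeve. Suppose Maeve is a knave.
Then Ula's statement comes out false, contradicting Ula being a knight.
So Maeve is a knight.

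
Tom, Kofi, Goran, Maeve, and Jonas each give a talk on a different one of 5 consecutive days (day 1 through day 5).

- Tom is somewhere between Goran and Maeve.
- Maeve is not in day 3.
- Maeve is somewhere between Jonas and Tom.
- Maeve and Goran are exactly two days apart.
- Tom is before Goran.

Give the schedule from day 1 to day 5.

From clue 1: Tom is in {2,3,4}.
From clues 1–3: Maeve is in {2,4}.
From clues 1–4: Tom → day 3.
From clues 1–5: Jonas → day 1, Maeve → day 2, Goran → day 4, Kofi → day 5.

Jonas, Maeve, Tom, Goran, Kofi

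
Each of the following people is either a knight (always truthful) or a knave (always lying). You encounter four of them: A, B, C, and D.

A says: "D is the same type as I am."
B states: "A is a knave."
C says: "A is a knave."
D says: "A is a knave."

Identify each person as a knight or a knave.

A: knave, B: knight, C: knight, D: knight

Consider A. Suppose A is a knight.
Then no assignment of the remaining roles makes every statement match its speaker's type — contradiction.
So A is a knave.
With that fixed, B's statement is true, so B is a knight.
With that fixed, C's statement is true, so C is a knight.
With that fixed, D's statement is true, so D is a knight.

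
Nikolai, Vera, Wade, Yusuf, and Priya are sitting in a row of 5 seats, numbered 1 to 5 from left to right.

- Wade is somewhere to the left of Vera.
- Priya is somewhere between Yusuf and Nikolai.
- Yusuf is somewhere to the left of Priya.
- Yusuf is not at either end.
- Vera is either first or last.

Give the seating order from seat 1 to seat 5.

From clue 1: Vera is in {2,3,4,5}.
From clues 1–2: Priya is in {2,3,4}.
From clues 1–3: Nikolai is in {3,4,5}.
From clues 1–4: Wade → seat 1.
From clues 1–5: Yusuf → seat 2, Priya → seat 3, Nikolai → seat 4, Vera → seat 5.

Wade, Yusuf, Priya, Nikolai, Vera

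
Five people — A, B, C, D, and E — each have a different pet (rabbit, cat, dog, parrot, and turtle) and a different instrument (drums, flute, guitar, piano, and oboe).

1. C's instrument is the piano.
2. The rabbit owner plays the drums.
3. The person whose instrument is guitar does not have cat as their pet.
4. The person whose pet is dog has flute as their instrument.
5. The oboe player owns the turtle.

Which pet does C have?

With clues 1–2, rabbit is impossible for C's pet.
With clues 1–4, dog is impossible for C's pet.
With clues 1–5, parrot and turtle are impossible for C's pet.
That leaves cat.

cat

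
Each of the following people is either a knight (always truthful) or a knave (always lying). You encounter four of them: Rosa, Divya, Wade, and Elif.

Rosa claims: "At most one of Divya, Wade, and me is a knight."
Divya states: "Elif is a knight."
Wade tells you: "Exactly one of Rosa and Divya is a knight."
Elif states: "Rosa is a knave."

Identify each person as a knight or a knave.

Rosa: knave, Divya: knight, Wade: knight, Elif: knight

Consider Rosa. Suppose Rosa is a knight.
Then no assignment of the remaining roles makes every statement match its speaker's type — contradiction.
So Rosa is a knave.
With that fixed, Elif's statement is true, so Elif is a knight.
With that fixed, Divya's statement is true, so Divya is a knight.
With that fixed, Wade's statement is true, so Wade is a knight.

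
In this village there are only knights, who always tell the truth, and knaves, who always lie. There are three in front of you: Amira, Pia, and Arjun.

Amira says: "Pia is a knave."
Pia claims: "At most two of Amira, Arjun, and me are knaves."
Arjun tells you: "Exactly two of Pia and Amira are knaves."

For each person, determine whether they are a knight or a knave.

Consider Amira. Suppose Amira is a knight.
Then no assignment of the remaining roles makes every statement match its speaker's type — contradiction.
So Amira is a knave.
Consider Pia. Suppose Pia is a knave.
Then Amira's statement comes out true, contradicting Amira being a knave.
So Pia is a knight.
With that fixed, Arjun's statement is false, so Arjun is a knave.

Amira: knave, Pia: knight, Arjun: knave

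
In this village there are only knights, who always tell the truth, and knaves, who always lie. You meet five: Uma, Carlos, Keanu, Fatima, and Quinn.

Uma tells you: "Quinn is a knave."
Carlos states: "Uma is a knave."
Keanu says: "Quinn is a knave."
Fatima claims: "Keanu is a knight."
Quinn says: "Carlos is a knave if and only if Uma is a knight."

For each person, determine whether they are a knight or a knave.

Consider Uma. Suppose Uma is a knight.
Then no assignment of the remaining roles makes every statement match its speaker's type — contradiction.
So Uma is a knave.
With that fixed, Carlos's statement is true, so Carlos is a knight.
With that fixed, Quinn's statement is true, so Quinn is a knight.
With that fixed, Keanu's statement is false, so Keanu is a knave.
With that fixed, Fatima's statement is false, so Fatima is a knave.

Uma: knave, Carlos: knight, Keanu: knave, Fatima: knave, Quinn: knight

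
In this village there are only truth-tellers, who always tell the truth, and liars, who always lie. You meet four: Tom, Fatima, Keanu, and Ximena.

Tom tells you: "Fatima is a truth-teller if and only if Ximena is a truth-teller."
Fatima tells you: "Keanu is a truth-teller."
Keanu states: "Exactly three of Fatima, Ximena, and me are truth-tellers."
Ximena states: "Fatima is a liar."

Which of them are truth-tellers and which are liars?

Consider Tom. Suppose Tom is a truth-teller.
Then no assignment of the remaining roles makes every statement match its speaker's type — contradiction.
So Tom is a liar.
Consider Fatima. Suppose Fatima is a truth-teller.
Then no assignment of the remaining roles makes every statement match its speaker's type — contradiction.
So Fatima is a liar.
With that fixed, Keanu's statement is false, so Keanu is a liar.
With that fixed, Ximena's statement is true, so Ximena is a truth-teller.

Tom: liar, Fatima: liar, Keanu: liar, Ximena: truth-teller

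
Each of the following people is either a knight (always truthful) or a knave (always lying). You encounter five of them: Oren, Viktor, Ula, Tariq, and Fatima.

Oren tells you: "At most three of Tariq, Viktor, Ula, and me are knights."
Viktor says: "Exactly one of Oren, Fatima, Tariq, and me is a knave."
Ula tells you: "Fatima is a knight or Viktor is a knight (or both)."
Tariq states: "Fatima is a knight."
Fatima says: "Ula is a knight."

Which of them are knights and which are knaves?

Consider Oren. Suppose Oren is a knave.
Then Oren's own statement would have to be false, but it can't be — contradiction.
So Oren is a knight.
Consider Viktor. Suppose Viktor is a knight.
Then no assignment of the remaining roles makes every statement match its speaker's type — contradiction.
So Viktor is a knave.
Consider Ula. Suppose Ula is a knight.
Then no assignment of the remaining roles makes every statement match its speaker's type — contradiction.
So Ula is a knave.
With that fixed, Fatima's statement is false, so Fatima is a knave.
With that fixed, Tariq's statement is false, so Tariq is a knave.

Oren: knight, Viktor: knave, Ula: knave, Tariq: knave, Fatima: knave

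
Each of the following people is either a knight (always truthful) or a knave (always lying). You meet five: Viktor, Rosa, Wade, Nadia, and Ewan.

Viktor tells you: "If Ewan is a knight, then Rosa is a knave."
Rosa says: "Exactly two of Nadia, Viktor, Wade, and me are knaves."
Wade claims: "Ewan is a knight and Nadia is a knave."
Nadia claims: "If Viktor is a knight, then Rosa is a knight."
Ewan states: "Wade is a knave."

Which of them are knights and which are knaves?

Consider Viktor. Suppose Viktor is a knight.
Then no assignment of the remaining roles makes every statement match its speaker's type — contradiction.
So Viktor is a knave.
With that fixed, Nadia's statement is true, so Nadia is a knight.
With that fixed, Wade's statement is false, so Wade is a knave.
With that fixed, Ewan's statement is true, so Ewan is a knight.
Consider Rosa. Suppose Rosa is a knave.
Then Viktor's statement comes out true, contradicting Viktor being a knave.
So Rosa is a knight.

Viktor: knave, Rosa: knight, Wade: knave, Nadia: knight, Ewan: knight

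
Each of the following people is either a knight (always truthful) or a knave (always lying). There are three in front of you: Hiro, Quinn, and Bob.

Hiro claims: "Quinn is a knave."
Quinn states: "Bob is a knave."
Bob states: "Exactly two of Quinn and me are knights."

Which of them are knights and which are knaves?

Consider Hiro. Suppose Hiro is a knight.
Then no assignment of the remaining roles makes every statement match its speaker's type — contradiction.
So Hiro is a knave.
Consider Quinn. Suppose Quinn is a knave.
Then Hiro's statement comes out true, contradicting Hiro being a knave.
So Quinn is a knight.
Consider Bob. Suppose Bob is a knight.
Then Quinn's statement comes out false, contradicting Quinn being a knight.
So Bob is a knave.

Hiro: knave, Quinn: knight, Bob: knave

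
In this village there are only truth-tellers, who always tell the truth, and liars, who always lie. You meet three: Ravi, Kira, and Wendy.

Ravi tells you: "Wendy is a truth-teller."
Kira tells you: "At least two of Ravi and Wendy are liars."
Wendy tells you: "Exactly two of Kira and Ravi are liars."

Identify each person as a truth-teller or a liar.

Ravi: liar, Kira: truth-teller, Wendy: liar

Consider Ravi. Suppose Ravi is a truth-teller.
Then no assignment of the remaining roles makes every statement match its speaker's type — contradiction.
So Ravi is a liar.
Consider Kira. Suppose Kira is a liar.
Then no assignment of the remaining roles makes every statement match its speaker's type — contradiction.
So Kira is a truth-teller.
With that fixed, Wendy's statement is false, so Wendy is a liar.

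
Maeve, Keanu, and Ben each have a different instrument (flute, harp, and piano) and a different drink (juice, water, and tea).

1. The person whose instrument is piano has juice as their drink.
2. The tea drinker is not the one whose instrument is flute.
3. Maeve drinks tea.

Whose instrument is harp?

Maeve

With clues 1–3, Ben and Keanu are impossible for the one with instrument harp.
That leaves Maeve.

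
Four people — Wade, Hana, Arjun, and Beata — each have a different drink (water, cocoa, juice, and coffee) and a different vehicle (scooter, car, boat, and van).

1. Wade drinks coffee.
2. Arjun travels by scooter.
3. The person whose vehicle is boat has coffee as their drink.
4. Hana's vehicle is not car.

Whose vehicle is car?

Beata

With clues 1–2, Arjun is impossible for the one with vehicle car.
With clues 1–3, Wade is impossible for the one with vehicle car.
With clues 1–4, Hana is impossible for the one with vehicle car.
That leaves Beata.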